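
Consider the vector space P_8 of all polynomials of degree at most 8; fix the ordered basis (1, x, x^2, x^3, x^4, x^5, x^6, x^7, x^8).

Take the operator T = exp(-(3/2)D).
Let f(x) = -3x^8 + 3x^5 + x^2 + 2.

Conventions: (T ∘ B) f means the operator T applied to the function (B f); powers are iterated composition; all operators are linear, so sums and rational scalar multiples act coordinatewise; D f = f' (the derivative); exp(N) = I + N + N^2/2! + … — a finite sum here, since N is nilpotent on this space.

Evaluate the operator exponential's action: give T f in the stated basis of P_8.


order-1 term: 36x^7 - (45/2)x^4 - 3x
order-2 term: -189x^6 + (135/2)x^3 + 9/4
order-3 term: 567x^5 - (405/4)x^2
order-4 term: -(8505/8)x^4 + (1215/16)x
order-5 term: (5103/4)x^3 - 729/32
order-6 term: -(15309/16)x^2
order-7 term: (6561/16)x
order-8 term: -19683/256
the series for exp(-(3/2)D) f terminates at order 8
exp(-(3/2)D) f = -3x^8 + 36x^7 - 189x^6 + 570x^5 - (8685/8)x^4 + (5373/4)x^3 - (16913/16)x^2 + 483x - 24427/256

g(x) = -3x^8 + 36x^7 - 189x^6 + 570x^5 - (8685/8)x^4 + (5373/4)x^3 - (16913/16)x^2 + 483x - 24427/256


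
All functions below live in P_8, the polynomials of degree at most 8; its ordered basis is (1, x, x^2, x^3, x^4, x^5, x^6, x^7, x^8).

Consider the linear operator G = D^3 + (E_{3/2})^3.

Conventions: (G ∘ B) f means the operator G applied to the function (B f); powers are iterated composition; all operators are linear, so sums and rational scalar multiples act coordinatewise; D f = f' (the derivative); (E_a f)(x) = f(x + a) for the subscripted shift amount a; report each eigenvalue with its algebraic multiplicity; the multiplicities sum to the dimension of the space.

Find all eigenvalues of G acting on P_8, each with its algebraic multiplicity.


λ = 1 (multiplicity 9)

image of 1: 1
image of x: x + 9/2
image of x^2: x^2 + 9x + 81/4
image of x^3: x^3 + (27/2)x^2 + (243/4)x + 777/8
image of x^4: x^4 + 18x^3 + (243/2)x^2 + (777/2)x + 6561/16
image of x^5: x^5 + (45/2)x^4 + (405/2)x^3 + (3885/4)x^2 + (32805/16)x + 59049/32
image of x^6: x^6 + 27x^5 + (1215/4)x^4 + (3885/2)x^3 + (98415/16)x^2 + (177147/16)x + 531441/64
image of x^7: x^7 + (63/2)x^6 + (1701/4)x^5 + (27195/8)x^4 + (229635/16)x^3 + (1240029/32)x^2 + (3720087/64)x + 4782969/128
image of x^8: x^8 + 36x^7 + 567x^6 + 5439x^5 + (229635/8)x^4 + (413343/4)x^3 + (3720087/16)x^2 + (4782969/16)x + 43046721/256
the matrix is upper triangular; its diagonal is (1, 1, 1, 1, 1, 1, 1, 1, 1)
for a triangular matrix the eigenvalues are the diagonal entries, with algebraic multiplicity their repetition count


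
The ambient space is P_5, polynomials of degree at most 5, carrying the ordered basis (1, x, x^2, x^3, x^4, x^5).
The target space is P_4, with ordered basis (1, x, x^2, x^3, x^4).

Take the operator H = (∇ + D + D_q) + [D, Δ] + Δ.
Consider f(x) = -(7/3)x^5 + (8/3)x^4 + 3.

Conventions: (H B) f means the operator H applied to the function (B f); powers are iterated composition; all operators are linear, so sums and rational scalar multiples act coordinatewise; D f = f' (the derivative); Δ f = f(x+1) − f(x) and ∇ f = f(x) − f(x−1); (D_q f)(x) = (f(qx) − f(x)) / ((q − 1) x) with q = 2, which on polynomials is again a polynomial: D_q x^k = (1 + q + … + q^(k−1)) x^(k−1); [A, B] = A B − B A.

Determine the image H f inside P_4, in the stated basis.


the result is g(x) = -(322/3)x^4 + 72x^3 - (140/3)x^2 + (64/3)x - 14/3

∇ f = -(35/3)x^4 + 34x^3 - (118/3)x^2 + (67/3)x - 5
D f = -(35/3)x^4 + (32/3)x^3
D_q f = -(217/3)x^4 + 40x^3
(∇ + D + D_q) f = -(287/3)x^4 + (254/3)x^3 - (118/3)x^2 + (67/3)x - 5
Δ f = -(35/3)x^4 - (38/3)x^3 - (22/3)x^2 - x + 1/3
D Δ f = -(140/3)x^3 - 38x^2 - (44/3)x - 1
D f = -(35/3)x^4 + (32/3)x^3
Δ D f = -(140/3)x^3 - 38x^2 - (44/3)x - 1
[D, Δ] f = 0
Δ f = -(35/3)x^4 - (38/3)x^3 - (22/3)x^2 - x + 1/3
((∇ + D + D_q) + [D, Δ] + Δ) f = -(322/3)x^4 + 72x^3 - (140/3)x^2 + (64/3)x - 14/3


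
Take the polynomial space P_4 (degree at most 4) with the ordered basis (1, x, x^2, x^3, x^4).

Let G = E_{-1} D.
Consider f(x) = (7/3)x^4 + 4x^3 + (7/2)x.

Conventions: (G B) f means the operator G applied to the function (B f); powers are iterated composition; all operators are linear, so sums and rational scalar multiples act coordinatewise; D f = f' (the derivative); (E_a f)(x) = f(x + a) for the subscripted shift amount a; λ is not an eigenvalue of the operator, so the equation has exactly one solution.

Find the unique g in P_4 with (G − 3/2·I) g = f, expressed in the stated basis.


write g with unknown coordinates in the stated basis and equate coefficients in (G − 3/2·I) g = f
solving from the highest basis element down gives g = -(14/9)x^4 - (184/27)x^3 - (32/27)x^2 + (883/81)x - 154/243
check: G g = -(56/9)x^3 - (16/9)x^2 + (536/27)x - 77/81
so G g − 3/2·g = (7/3)x^4 + 4x^3 + (7/2)x = f ✓

the image equals g(x) = -(14/9)x^4 - (184/27)x^3 - (32/27)x^2 + (883/81)x - 154/243


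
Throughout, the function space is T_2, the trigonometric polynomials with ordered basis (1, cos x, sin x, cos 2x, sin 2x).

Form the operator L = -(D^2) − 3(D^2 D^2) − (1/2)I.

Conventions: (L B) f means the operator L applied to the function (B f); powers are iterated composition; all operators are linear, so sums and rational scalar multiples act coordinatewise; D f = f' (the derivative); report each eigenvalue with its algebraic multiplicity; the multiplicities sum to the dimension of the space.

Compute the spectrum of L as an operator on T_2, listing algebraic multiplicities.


image of 1: -1/2
image of cos x: -(5/2)cos x
image of sin x: -(5/2)sin x
image of cos 2x: -(89/2)cos 2x
image of sin 2x: -(89/2)sin 2x
the matrix is diagonal; its diagonal is (-1/2, -5/2, -5/2, -89/2, -89/2)
for a triangular matrix the eigenvalues are the diagonal entries, with algebraic multiplicity their repetition count

λ = -89/2 (multiplicity 2), λ = -5/2 (multiplicity 2), λ = -1/2 (multiplicity 1)


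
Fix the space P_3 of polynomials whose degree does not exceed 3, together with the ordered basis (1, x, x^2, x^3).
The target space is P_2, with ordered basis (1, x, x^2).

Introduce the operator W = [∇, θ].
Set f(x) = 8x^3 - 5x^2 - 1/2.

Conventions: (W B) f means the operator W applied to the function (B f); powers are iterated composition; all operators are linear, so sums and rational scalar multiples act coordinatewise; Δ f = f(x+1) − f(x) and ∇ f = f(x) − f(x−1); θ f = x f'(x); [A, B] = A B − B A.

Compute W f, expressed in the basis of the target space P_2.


θ f = 24x^3 - 10x^2
∇ θ f = 72x^2 - 92x + 34
∇ f = 24x^2 - 34x + 13
θ ∇ f = 48x^2 - 34x
[∇, θ] f = 24x^2 - 58x + 34

g(x) = 24x^2 - 58x + 34


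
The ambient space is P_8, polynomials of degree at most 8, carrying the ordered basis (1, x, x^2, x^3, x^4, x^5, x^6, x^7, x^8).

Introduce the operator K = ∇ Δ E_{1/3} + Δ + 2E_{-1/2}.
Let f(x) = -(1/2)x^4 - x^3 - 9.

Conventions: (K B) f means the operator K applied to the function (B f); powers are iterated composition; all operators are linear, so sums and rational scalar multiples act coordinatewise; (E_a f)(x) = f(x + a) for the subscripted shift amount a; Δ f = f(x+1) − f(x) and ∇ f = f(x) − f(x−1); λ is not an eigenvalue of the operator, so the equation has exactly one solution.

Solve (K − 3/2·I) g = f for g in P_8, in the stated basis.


g(x) = -x^4 - 2x^3 + 42x^2 + 64x - 3505/12

write g with unknown coordinates in the stated basis and equate coefficients in (K − 3/2·I) g = f
solving from the highest basis element down gives g = -x^4 - 2x^3 + 42x^2 + 64x - 3505/12
check: K g = -2x^4 - 4x^3 + 63x^2 + 96x - 3577/8
so K g − 3/2·g = -(1/2)x^4 - x^3 - 9 = f ✓


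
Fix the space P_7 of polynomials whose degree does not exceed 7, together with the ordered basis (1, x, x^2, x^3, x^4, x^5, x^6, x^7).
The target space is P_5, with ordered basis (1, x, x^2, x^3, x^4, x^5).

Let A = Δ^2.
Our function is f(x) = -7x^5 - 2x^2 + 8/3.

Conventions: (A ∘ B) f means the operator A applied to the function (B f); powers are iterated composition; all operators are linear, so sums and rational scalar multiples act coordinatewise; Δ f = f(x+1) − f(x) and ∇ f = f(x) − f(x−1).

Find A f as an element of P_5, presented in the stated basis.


g(x) = -140x^3 - 420x^2 - 490x - 214

Δ f = -35x^4 - 70x^3 - 70x^2 - 39x - 9
Δ Δ f = -140x^3 - 420x^2 - 490x - 214


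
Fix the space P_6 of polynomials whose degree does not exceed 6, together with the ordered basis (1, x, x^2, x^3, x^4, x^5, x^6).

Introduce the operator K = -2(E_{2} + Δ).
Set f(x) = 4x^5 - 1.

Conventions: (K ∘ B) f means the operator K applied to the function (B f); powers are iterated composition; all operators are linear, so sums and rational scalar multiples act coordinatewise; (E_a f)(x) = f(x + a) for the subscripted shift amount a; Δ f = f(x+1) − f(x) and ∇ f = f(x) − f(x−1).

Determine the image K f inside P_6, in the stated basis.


E_{2} f = 4x^5 + 40x^4 + 160x^3 + 320x^2 + 320x + 127
Δ f = 20x^4 + 40x^3 + 40x^2 + 20x + 4
(E_{2} + Δ) f = 4x^5 + 60x^4 + 200x^3 + 360x^2 + 340x + 131
(-2(E_{2} + Δ)) f = -8x^5 - 120x^4 - 400x^3 - 720x^2 - 680x - 262

the image equals g(x) = -8x^5 - 120x^4 - 400x^3 - 720x^2 - 680x - 262


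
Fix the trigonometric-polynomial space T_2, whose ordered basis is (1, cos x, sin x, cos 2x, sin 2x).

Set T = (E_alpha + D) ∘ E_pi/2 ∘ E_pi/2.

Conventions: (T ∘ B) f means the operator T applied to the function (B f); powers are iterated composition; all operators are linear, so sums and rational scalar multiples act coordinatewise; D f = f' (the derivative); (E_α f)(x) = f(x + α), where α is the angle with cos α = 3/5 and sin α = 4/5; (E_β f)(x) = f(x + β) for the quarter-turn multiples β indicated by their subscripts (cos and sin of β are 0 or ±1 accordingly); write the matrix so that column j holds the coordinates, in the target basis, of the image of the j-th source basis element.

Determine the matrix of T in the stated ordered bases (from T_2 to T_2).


image of 1: 1
image of cos x: -(3/5)cos x + (9/5)sin x
image of sin x: -(9/5)cos x - (3/5)sin x
image of cos 2x: -(7/25)cos 2x - (74/25)sin 2x
image of sin 2x: (74/25)cos 2x - (7/25)sin 2x
each image's coordinates form column j of the matrix

the matrix is [[1, 0, 0, 0, 0]; [0, -3/5, -9/5, 0, 0]; [0, 9/5, -3/5, 0, 0]; [0, 0, 0, -7/25, 74/25]; [0, 0, 0, -74/25, -7/25]] (rows listed top to bottom)


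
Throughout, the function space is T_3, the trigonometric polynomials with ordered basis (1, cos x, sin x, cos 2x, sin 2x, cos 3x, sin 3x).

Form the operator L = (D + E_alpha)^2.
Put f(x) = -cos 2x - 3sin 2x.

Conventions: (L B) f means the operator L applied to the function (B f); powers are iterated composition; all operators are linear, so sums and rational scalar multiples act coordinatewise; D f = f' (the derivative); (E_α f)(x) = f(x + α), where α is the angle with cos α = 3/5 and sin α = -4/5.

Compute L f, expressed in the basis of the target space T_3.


D f = -6cos 2x + 2sin 2x
E_alpha f = (79/25)cos 2x - (3/25)sin 2x
(D + E_alpha) f = -(71/25)cos 2x + (47/25)sin 2x
D (D + E_alpha) f = (94/25)cos 2x + (142/25)sin 2x
E_alpha (D + E_alpha) f = -(631/625)cos 2x - (2033/625)sin 2x
(D + E_alpha) (D + E_alpha) f = (1719/625)cos 2x + (1517/625)sin 2x

g(x) = (1719/625)cos 2x + (1517/625)sin 2x


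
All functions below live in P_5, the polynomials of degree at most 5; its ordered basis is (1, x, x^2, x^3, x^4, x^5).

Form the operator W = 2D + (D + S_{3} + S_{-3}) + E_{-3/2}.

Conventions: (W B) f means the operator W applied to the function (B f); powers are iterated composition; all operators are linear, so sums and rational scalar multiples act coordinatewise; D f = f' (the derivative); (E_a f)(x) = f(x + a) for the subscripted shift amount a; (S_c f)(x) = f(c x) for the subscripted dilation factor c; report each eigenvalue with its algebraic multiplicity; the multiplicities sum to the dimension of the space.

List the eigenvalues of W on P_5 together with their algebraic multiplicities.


λ = 1 (multiplicity 3), λ = 3 (multiplicity 1), λ = 19 (multiplicity 1), λ = 163 (multiplicity 1)

image of 1: 3
image of x: x + 3/2
image of x^2: 19x^2 + 3x + 9/4
image of x^3: x^3 + (9/2)x^2 + (27/4)x - 27/8
image of x^4: 163x^4 + 6x^3 + (27/2)x^2 - (27/2)x + 81/16
image of x^5: x^5 + (15/2)x^4 + (45/2)x^3 - (135/4)x^2 + (405/16)x - 243/32
the matrix is upper triangular; its diagonal is (3, 1, 19, 1, 163, 1)
for a triangular matrix the eigenvalues are the diagonal entries, with algebraic multiplicity their repetition count


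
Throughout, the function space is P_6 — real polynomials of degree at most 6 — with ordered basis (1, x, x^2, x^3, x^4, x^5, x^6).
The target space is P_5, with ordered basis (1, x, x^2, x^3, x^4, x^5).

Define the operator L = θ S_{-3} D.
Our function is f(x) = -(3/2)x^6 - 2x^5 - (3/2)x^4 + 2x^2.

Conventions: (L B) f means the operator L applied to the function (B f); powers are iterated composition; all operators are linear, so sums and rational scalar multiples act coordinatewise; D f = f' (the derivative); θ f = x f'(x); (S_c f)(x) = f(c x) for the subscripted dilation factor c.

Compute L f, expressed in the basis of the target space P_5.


g(x) = 10935x^5 - 3240x^4 + 486x^3 - 12x

D f = -9x^5 - 10x^4 - 6x^3 + 4x
S_{-3} D f = 2187x^5 - 810x^4 + 162x^3 - 12x
θ S_{-3} D f = 10935x^5 - 3240x^4 + 486x^3 - 12x


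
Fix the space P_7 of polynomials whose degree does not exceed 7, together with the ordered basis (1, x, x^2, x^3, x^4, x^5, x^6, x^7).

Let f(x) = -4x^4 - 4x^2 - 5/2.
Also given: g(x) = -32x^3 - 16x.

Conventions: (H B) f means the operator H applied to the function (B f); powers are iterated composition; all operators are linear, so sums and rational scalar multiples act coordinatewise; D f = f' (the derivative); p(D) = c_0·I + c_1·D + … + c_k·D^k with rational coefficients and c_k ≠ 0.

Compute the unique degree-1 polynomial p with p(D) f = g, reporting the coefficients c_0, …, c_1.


D^0 f = -4x^4 - 4x^2 - 5/2
D^1 f = -16x^3 - 8x
matching coefficients of g against c_0 f + c_1 Df + … from the top degree down determines the c_i
solution: c_0 = 0, c_1 = 2

p(D) = 2·D, i.e. c_0 = 0, c_1 = 2


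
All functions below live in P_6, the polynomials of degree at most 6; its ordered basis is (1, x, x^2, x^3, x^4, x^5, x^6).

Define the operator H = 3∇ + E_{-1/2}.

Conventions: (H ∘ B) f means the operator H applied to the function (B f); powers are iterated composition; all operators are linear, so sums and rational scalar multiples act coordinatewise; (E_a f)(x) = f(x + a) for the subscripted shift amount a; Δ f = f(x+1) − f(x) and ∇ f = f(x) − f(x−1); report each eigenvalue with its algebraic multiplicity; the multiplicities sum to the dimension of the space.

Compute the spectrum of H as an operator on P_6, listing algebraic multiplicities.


λ = 1 (multiplicity 7)

image of 1: 1
image of x: x + 5/2
image of x^2: x^2 + 5x - 11/4
image of x^3: x^3 + (15/2)x^2 - (33/4)x + 23/8
image of x^4: x^4 + 10x^3 - (33/2)x^2 + (23/2)x - 47/16
image of x^5: x^5 + (25/2)x^4 - (55/2)x^3 + (115/4)x^2 - (235/16)x + 95/32
image of x^6: x^6 + 15x^5 - (165/4)x^4 + (115/2)x^3 - (705/16)x^2 + (285/16)x - 191/64
the matrix is upper triangular; its diagonal is (1, 1, 1, 1, 1, 1, 1)
for a triangular matrix the eigenvalues are the diagonal entries, with algebraic multiplicity their repetition count


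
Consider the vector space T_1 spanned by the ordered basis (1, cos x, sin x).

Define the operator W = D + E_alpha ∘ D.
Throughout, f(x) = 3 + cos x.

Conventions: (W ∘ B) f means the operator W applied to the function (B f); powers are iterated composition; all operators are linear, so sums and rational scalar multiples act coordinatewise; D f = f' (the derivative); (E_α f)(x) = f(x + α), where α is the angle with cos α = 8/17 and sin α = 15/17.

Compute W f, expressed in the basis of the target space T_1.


the image equals g(x) = -(15/17)cos x - (25/17)sin x

D f = -sin x
D f = -sin x
E_alpha D f = -(15/17)cos x - (8/17)sin x
(D + E_alpha ∘ D) f = -(15/17)cos x - (25/17)sin x


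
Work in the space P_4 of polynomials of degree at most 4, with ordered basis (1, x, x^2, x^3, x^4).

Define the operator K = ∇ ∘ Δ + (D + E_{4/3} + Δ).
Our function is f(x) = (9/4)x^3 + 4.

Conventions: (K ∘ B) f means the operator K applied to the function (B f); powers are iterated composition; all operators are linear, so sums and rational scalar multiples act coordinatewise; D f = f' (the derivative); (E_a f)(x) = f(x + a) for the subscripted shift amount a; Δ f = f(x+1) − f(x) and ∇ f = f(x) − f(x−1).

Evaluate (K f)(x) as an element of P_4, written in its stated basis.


Δ f = (27/4)x^2 + (27/4)x + 9/4
∇ Δ f = (27/2)x
D f = (27/4)x^2
E_{4/3} f = (9/4)x^3 + 9x^2 + 12x + 28/3
Δ f = (27/4)x^2 + (27/4)x + 9/4
(D + E_{4/3} + Δ) f = (9/4)x^3 + (45/2)x^2 + (75/4)x + 139/12
(∇ ∘ Δ + (D + E_{4/3} + Δ)) f = (9/4)x^3 + (45/2)x^2 + (129/4)x + 139/12

g(x) = (9/4)x^3 + (45/2)x^2 + (129/4)x + 139/12


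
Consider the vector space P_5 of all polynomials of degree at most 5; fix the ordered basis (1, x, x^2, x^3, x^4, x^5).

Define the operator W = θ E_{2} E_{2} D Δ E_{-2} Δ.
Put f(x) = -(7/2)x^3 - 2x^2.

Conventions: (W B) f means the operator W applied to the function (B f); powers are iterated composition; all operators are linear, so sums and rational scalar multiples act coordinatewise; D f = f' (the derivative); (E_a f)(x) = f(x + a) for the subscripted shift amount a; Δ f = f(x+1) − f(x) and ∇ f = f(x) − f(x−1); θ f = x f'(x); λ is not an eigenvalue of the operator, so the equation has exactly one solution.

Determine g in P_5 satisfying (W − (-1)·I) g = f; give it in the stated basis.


the image equals g(x) = -(7/2)x^3 - 2x^2

write g with unknown coordinates in the stated basis and equate coefficients in (W − (-1)·I) g = f
solving from the highest basis element down gives g = -(7/2)x^3 - 2x^2
check: W g = 0
so W g − (-1)·g = -(7/2)x^3 - 2x^2 = f ✓


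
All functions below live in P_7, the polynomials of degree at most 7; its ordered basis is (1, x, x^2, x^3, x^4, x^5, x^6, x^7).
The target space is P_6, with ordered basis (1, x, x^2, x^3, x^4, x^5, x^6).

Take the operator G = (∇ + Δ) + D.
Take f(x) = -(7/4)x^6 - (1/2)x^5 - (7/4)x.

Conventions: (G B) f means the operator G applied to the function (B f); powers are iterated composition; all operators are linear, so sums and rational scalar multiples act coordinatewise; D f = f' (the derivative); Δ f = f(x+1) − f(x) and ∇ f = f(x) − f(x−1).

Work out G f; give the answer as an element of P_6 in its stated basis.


the result is g(x) = -(63/2)x^5 - (15/2)x^4 - 70x^3 - 10x^2 - 21x - 25/4

∇ f = -(21/2)x^5 + (95/4)x^4 - 30x^3 + (85/4)x^2 - 8x - 1/2
Δ f = -(21/2)x^5 - (115/4)x^4 - 40x^3 - (125/4)x^2 - 13x - 4
(∇ + Δ) f = -21x^5 - 5x^4 - 70x^3 - 10x^2 - 21x - 9/2
D f = -(21/2)x^5 - (5/2)x^4 - 7/4
((∇ + Δ) + D) f = -(63/2)x^5 - (15/2)x^4 - 70x^3 - 10x^2 - 21x - 25/4


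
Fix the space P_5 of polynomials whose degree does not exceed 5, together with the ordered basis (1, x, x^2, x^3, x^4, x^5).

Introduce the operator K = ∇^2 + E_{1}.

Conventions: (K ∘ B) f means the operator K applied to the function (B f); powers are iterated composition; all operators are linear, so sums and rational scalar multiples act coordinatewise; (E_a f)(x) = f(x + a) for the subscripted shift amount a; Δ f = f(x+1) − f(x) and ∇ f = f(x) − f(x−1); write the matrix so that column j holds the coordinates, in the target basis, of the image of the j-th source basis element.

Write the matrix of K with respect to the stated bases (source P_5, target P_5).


the matrix is [[1, 1, 3, -5, 15, -29]; [0, 1, 2, 9, -20, 75]; [0, 0, 1, 3, 18, -50]; [0, 0, 0, 1, 4, 30]; [0, 0, 0, 0, 1, 5]; [0, 0, 0, 0, 0, 1]] (rows listed top to bottom)

image of 1: 1
image of x: x + 1
image of x^2: x^2 + 2x + 3
image of x^3: x^3 + 3x^2 + 9x - 5
image of x^4: x^4 + 4x^3 + 18x^2 - 20x + 15
image of x^5: x^5 + 5x^4 + 30x^3 - 50x^2 + 75x - 29
each image's coordinates form column j of the matrix


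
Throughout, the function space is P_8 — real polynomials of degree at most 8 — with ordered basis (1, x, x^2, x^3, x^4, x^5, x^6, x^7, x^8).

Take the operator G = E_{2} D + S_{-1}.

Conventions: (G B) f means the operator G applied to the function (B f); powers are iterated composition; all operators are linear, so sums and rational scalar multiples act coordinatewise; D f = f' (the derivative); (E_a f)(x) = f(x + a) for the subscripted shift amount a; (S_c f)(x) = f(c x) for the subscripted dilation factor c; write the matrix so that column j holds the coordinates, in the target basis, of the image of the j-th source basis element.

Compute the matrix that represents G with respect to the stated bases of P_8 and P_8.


the matrix is [[1, 1, 4, 12, 32, 80, 192, 448, 1024]; [0, -1, 2, 12, 48, 160, 480, 1344, 3584]; [0, 0, 1, 3, 24, 120, 480, 1680, 5376]; [0, 0, 0, -1, 4, 40, 240, 1120, 4480]; [0, 0, 0, 0, 1, 5, 60, 420, 2240]; [0, 0, 0, 0, 0, -1, 6, 84, 672]; [0, 0, 0, 0, 0, 0, 1, 7, 112]; [0, 0, 0, 0, 0, 0, 0, -1, 8]; [0, 0, 0, 0, 0, 0, 0, 0, 1]] (rows listed top to bottom)

image of 1: 1
image of x: -x + 1
image of x^2: x^2 + 2x + 4
image of x^3: -x^3 + 3x^2 + 12x + 12
image of x^4: x^4 + 4x^3 + 24x^2 + 48x + 32
image of x^5: -x^5 + 5x^4 + 40x^3 + 120x^2 + 160x + 80
image of x^6: x^6 + 6x^5 + 60x^4 + 240x^3 + 480x^2 + 480x + 192
image of x^7: -x^7 + 7x^6 + 84x^5 + 420x^4 + 1120x^3 + 1680x^2 + 1344x + 448
image of x^8: x^8 + 8x^7 + 112x^6 + 672x^5 + 2240x^4 + 4480x^3 + 5376x^2 + 3584x + 1024
each image's coordinates form column j of the matrix


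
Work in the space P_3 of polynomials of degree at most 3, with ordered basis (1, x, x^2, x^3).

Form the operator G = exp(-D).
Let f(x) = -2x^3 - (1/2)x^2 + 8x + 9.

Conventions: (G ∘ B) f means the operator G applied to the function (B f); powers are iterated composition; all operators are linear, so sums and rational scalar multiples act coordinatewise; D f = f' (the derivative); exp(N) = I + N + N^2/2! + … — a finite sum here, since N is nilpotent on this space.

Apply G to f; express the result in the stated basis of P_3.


order-1 term: 6x^2 + x - 8
order-2 term: -6x - 1/2
order-3 term: 2
the series for exp(-D) f terminates at order 3
exp(-D) f = -2x^3 + (11/2)x^2 + 3x + 5/2

the image equals g(x) = -2x^3 + (11/2)x^2 + 3x + 5/2


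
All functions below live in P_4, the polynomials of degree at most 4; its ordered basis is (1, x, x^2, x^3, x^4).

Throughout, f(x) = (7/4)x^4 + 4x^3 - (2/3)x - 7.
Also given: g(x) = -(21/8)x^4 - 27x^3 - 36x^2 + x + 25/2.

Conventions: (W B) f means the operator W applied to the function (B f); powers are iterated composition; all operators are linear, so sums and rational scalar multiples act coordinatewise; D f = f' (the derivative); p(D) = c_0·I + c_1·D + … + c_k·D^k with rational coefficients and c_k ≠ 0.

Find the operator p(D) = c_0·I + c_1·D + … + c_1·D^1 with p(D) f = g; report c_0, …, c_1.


c_0 = -3/2, c_1 = -3

D^0 f = (7/4)x^4 + 4x^3 - (2/3)x - 7
D^1 f = 7x^3 + 12x^2 - 2/3
matching coefficients of g against c_0 f + c_1 Df + … from the top degree down determines the c_i
solution: c_0 = -3/2, c_1 = -3


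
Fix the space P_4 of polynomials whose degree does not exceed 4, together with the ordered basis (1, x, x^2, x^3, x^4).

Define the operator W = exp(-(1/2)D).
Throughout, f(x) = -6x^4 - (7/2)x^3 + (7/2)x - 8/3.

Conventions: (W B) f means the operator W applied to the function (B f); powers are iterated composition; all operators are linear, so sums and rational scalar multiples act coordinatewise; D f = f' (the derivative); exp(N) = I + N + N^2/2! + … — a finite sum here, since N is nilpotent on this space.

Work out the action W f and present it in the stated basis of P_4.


order-1 term: 12x^3 + (21/4)x^2 - 7/4
order-2 term: -9x^2 - (21/8)x
order-3 term: 3x + 7/16
order-4 term: -3/8
the series for exp(-(1/2)D) f terminates at order 4
exp(-(1/2)D) f = -6x^4 + (17/2)x^3 - (15/4)x^2 + (31/8)x - 209/48

g(x) = -6x^4 + (17/2)x^3 - (15/4)x^2 + (31/8)x - 209/48


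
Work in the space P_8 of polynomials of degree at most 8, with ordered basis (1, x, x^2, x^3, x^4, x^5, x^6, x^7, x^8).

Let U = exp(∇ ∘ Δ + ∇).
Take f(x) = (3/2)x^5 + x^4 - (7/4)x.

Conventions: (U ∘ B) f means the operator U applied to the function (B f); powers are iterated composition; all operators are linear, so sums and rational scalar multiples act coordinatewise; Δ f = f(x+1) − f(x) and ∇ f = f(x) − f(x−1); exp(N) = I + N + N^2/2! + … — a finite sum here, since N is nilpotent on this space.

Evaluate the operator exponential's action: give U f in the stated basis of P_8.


order-1 term: (15/2)x^4 + 19x^3 + 21x^2 + (23/2)x + 3/4
order-2 term: 15x^3 + 51x^2 + (129/2)x + 59/2
order-3 term: 15x^2 + 49x + 87/2
order-4 term: (15/2)x + 16
order-5 term: 3/2
the series for exp(∇ ∘ Δ + ∇) f terminates at order 5
exp(∇ ∘ Δ + ∇) f = (3/2)x^5 + (17/2)x^4 + 34x^3 + 87x^2 + (523/4)x + 365/4

the image equals g(x) = (3/2)x^5 + (17/2)x^4 + 34x^3 + 87x^2 + (523/4)x + 365/4


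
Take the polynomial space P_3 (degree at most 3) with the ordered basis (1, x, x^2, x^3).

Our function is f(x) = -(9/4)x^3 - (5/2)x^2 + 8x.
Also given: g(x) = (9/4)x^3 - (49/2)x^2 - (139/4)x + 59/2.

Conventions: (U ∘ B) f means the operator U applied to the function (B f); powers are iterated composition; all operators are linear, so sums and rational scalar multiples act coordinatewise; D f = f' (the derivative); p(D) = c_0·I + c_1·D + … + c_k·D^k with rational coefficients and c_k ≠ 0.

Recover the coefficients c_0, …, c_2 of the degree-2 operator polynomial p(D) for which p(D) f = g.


p(D) = -I + 4·D + (1/2)·D^2, i.e. c_0 = -1, c_1 = 4, c_2 = 1/2

D^0 f = -(9/4)x^3 - (5/2)x^2 + 8x
D^1 f = -(27/4)x^2 - 5x + 8
D^2 f = -(27/2)x - 5
matching coefficients of g against c_0 f + c_1 Df + … from the top degree down determines the c_i
solution: c_0 = -1, c_1 = 4, c_2 = 1/2


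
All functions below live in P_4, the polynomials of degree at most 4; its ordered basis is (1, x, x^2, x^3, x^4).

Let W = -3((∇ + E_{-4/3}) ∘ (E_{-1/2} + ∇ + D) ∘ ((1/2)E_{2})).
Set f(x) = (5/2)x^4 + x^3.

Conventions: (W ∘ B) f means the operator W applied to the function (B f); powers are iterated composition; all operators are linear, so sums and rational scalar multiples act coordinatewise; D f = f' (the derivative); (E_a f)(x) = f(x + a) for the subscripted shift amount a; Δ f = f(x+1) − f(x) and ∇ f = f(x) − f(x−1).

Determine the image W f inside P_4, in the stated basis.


E_{2} f = (5/2)x^4 + 21x^3 + 66x^2 + 92x + 48
((1/2)E_{2}) f = (5/4)x^4 + (21/2)x^3 + 33x^2 + 46x + 24
E_{-1/2} ((1/2)E_{2}) f = (5/4)x^4 + 8x^3 + (153/8)x^2 + (81/4)x + 513/64
∇ ((1/2)E_{2}) f = 5x^3 + 24x^2 + (79/2)x + 89/4
D ((1/2)E_{2}) f = 5x^3 + (63/2)x^2 + 66x + 46
(E_{-1/2} + ∇ + D) ((1/2)E_{2}) f = (5/4)x^4 + 18x^3 + (597/8)x^2 + (503/4)x + 4881/64
∇ (E_{-1/2} + ∇ + D) ((1/2)E_{2}) f = 5x^3 + (93/2)x^2 + (401/4)x + 543/8
E_{-4/3} (E_{-1/2} + ∇ + D) ((1/2)E_{2}) f = (5/4)x^4 + (34/3)x^3 + (383/24)x^2 + (1177/108)x + 13217/5184
(∇ + E_{-4/3}) (E_{-1/2} + ∇ + D) ((1/2)E_{2}) f = (5/4)x^4 + (49/3)x^3 + (1499/24)x^2 + (3001/27)x + 365081/5184
(-3((∇ + E_{-4/3}) ∘ (E_{-1/2} + ∇ + D) ∘ ((1/2)E_{2}))) f = -(15/4)x^4 - 49x^3 - (1499/8)x^2 - (3001/9)x - 365081/1728

the result is g(x) = -(15/4)x^4 - 49x^3 - (1499/8)x^2 - (3001/9)x - 365081/1728


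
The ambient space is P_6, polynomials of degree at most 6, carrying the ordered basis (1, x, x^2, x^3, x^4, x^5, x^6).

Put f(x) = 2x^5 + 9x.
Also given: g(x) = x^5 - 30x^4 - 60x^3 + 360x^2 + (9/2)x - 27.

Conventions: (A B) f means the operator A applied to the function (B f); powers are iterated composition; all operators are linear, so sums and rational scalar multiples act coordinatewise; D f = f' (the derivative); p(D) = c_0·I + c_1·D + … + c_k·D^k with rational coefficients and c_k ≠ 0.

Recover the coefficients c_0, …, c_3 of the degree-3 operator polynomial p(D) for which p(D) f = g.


c_0 = 1/2, c_1 = -3, c_2 = -3/2, c_3 = 3

D^0 f = 2x^5 + 9x
D^1 f = 10x^4 + 9
D^2 f = 40x^3
D^3 f = 120x^2
matching coefficients of g against c_0 f + c_1 Df + … from the top degree down determines the c_i
solution: c_0 = 1/2, c_1 = -3, c_2 = -3/2, c_3 = 3


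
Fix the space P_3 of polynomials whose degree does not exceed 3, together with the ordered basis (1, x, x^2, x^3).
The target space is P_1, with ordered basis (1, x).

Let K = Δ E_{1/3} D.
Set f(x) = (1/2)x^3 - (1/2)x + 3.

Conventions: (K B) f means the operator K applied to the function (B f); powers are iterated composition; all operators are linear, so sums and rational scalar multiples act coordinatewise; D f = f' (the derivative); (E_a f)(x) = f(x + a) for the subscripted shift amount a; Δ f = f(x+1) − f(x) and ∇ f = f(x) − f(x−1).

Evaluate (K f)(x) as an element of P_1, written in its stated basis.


the result is g(x) = 3x + 5/2

D f = (3/2)x^2 - 1/2
E_{1/3} D f = (3/2)x^2 + x - 1/3
Δ E_{1/3} D f = 3x + 5/2


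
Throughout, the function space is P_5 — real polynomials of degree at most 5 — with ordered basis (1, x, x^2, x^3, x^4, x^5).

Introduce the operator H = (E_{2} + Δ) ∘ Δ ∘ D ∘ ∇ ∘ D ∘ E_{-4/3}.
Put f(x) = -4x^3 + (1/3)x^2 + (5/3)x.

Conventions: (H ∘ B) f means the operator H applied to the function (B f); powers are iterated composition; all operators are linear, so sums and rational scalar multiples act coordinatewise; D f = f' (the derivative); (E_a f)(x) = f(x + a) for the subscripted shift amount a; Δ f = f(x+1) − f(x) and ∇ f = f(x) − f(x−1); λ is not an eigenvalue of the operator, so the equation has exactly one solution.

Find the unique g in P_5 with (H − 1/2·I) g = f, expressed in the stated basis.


write g with unknown coordinates in the stated basis and equate coefficients in (H − 1/2·I) g = f
solving from the highest basis element down gives g = 8x^3 - (2/3)x^2 - (10/3)x
check: H g = 0
so H g − 1/2·g = -4x^3 + (1/3)x^2 + (5/3)x = f ✓

the image equals g(x) = 8x^3 - (2/3)x^2 - (10/3)x


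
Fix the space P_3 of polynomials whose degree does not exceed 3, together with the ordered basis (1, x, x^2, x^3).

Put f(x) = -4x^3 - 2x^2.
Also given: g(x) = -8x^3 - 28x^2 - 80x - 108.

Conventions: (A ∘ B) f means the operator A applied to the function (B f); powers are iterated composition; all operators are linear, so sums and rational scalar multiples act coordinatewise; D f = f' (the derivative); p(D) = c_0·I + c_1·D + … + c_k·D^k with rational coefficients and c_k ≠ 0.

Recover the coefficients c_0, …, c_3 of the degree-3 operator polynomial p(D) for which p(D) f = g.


D^0 f = -4x^3 - 2x^2
D^1 f = -12x^2 - 4x
D^2 f = -24x - 4
D^3 f = -24
matching coefficients of g against c_0 f + c_1 Df + … from the top degree down determines the c_i
solution: c_0 = 2, c_1 = 2, c_2 = 3, c_3 = 4

c_0 = 2, c_1 = 2, c_2 = 3, c_3 = 4


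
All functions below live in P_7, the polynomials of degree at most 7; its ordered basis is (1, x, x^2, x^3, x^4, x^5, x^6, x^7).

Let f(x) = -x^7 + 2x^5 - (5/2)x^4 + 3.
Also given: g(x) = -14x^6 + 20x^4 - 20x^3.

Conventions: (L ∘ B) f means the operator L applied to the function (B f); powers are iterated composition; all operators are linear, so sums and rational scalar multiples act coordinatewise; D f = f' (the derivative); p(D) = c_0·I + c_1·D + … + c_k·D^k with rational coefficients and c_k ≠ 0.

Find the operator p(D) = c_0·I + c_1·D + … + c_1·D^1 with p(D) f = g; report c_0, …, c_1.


D^0 f = -x^7 + 2x^5 - (5/2)x^4 + 3
D^1 f = -7x^6 + 10x^4 - 10x^3
matching coefficients of g against c_0 f + c_1 Df + … from the top degree down determines the c_i
solution: c_0 = 0, c_1 = 2

p(D) = 2·D, i.e. c_0 = 0, c_1 = 2


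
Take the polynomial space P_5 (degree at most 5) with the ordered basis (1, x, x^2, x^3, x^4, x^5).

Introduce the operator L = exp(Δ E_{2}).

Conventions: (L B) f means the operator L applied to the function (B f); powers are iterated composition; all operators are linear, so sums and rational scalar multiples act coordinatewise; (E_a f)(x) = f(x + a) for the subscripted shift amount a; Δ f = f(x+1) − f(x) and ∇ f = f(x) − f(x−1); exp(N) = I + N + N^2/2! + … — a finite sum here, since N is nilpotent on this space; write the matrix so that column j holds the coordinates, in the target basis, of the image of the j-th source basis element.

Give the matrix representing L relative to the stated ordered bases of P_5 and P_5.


the matrix is [[1, 1, 6, 35, 247, 2102]; [0, 1, 2, 18, 140, 1235]; [0, 0, 1, 3, 36, 350]; [0, 0, 0, 1, 4, 60]; [0, 0, 0, 0, 1, 5]; [0, 0, 0, 0, 0, 1]] (rows listed top to bottom)

image of 1: 1
image of x: x + 1
image of x^2: x^2 + 2x + 6
image of x^3: x^3 + 3x^2 + 18x + 35
image of x^4: x^4 + 4x^3 + 36x^2 + 140x + 247
image of x^5: x^5 + 5x^4 + 60x^3 + 350x^2 + 1235x + 2102
each image's coordinates form column j of the matrix


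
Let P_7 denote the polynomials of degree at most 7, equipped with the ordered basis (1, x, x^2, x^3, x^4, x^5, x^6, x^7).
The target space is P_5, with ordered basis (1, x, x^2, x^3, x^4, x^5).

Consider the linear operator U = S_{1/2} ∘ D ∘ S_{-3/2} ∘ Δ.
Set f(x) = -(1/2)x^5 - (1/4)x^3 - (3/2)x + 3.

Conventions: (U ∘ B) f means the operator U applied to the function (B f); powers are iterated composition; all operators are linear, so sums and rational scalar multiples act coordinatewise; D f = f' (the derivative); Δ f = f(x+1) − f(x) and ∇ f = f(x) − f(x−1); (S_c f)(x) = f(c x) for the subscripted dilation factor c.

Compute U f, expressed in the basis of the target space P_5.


the image equals g(x) = -(405/64)x^3 + (405/32)x^2 - (207/16)x + 39/8

Δ f = -(5/2)x^4 - 5x^3 - (23/4)x^2 - (13/4)x - 9/4
S_{-3/2} Δ f = -(405/32)x^4 + (135/8)x^3 - (207/16)x^2 + (39/8)x - 9/4
D S_{-3/2} Δ f = -(405/8)x^3 + (405/8)x^2 - (207/8)x + 39/8
S_{1/2} D S_{-3/2} Δ f = -(405/64)x^3 + (405/32)x^2 - (207/16)x + 39/8


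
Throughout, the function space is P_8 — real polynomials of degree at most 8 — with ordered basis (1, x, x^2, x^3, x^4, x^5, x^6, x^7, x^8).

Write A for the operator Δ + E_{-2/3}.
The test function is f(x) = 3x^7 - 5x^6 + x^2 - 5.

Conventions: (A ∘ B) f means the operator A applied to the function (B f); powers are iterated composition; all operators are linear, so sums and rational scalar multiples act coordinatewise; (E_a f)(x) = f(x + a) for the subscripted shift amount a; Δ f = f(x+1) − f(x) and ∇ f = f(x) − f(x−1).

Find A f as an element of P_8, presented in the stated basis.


the result is g(x) = 3x^7 + 2x^6 + 81x^5 - (310/9)x^4 + (1495/27)x^3 - (307/9)x^2 - (617/243)x - 4498/729

Δ f = 21x^6 + 33x^5 + 30x^4 + 5x^3 - 12x^2 - 7x - 1
E_{-2/3} f = 3x^7 - 19x^6 + 48x^5 - (580/9)x^4 + (1360/27)x^3 - (199/9)x^2 + (1084/243)x - 3769/729
(Δ + E_{-2/3}) f = 3x^7 + 2x^6 + 81x^5 - (310/9)x^4 + (1495/27)x^3 - (307/9)x^2 - (617/243)x - 4498/729


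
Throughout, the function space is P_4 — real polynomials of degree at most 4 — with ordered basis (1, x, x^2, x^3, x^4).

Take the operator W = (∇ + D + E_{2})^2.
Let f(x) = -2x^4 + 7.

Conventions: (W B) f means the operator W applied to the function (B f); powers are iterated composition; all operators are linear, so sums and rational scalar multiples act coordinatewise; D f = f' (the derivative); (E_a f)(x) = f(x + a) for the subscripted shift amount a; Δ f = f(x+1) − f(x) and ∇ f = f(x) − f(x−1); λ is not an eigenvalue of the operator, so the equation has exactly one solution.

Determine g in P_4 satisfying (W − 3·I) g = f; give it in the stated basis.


write g with unknown coordinates in the stated basis and equate coefficients in (W − 3·I) g = f
solving from the highest basis element down gives g = x^4 + 16x^3 + 306x^2 + 3540x + 41753/2
check: W g = x^4 + 48x^3 + 918x^2 + 10620x + 125273/2
so W g − 3·g = -2x^4 + 7 = f ✓

the result is g(x) = x^4 + 16x^3 + 306x^2 + 3540x + 41753/2


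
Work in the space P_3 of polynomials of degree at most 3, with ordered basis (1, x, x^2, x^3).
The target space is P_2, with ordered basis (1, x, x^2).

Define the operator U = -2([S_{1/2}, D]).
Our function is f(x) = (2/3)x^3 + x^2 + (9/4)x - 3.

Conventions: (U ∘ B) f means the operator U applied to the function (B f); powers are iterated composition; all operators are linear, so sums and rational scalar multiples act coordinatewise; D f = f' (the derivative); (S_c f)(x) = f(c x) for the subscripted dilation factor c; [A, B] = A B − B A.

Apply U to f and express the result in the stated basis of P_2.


the result is g(x) = -(1/2)x^2 - x - 9/4

D f = 2x^2 + 2x + 9/4
S_{1/2} D f = (1/2)x^2 + x + 9/4
S_{1/2} f = (1/12)x^3 + (1/4)x^2 + (9/8)x - 3
D S_{1/2} f = (1/4)x^2 + (1/2)x + 9/8
[S_{1/2}, D] f = (1/4)x^2 + (1/2)x + 9/8
(-2([S_{1/2}, D])) f = -(1/2)x^2 - x - 9/4


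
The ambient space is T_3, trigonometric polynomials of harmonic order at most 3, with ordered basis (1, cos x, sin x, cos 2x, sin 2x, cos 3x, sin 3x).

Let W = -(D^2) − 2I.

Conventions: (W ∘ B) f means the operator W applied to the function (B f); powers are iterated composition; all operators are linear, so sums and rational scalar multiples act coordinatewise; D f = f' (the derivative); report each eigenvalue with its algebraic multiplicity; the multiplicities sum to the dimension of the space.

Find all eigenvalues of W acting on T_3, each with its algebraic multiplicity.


λ = -2 (multiplicity 1), λ = -1 (multiplicity 2), λ = 2 (multiplicity 2), λ = 7 (multiplicity 2)

image of 1: -2
image of cos x: -cos x
image of sin x: -sin x
image of cos 2x: 2cos 2x
image of sin 2x: 2sin 2x
image of cos 3x: 7cos 3x
image of sin 3x: 7sin 3x
the matrix is diagonal; its diagonal is (-2, -1, -1, 2, 2, 7, 7)
for a triangular matrix the eigenvalues are the diagonal entries, with algebraic multiplicity their repetition count


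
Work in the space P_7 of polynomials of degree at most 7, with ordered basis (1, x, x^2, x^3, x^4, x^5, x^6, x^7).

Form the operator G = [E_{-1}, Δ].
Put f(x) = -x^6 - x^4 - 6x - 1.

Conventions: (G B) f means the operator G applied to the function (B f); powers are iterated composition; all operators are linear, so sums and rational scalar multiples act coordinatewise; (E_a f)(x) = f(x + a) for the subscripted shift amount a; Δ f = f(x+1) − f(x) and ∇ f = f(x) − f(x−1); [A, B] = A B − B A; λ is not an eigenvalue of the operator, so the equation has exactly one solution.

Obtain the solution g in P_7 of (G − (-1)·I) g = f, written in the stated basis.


the result is g(x) = -x^6 - x^4 - 6x - 1

write g with unknown coordinates in the stated basis and equate coefficients in (G − (-1)·I) g = f
solving from the highest basis element down gives g = -x^6 - x^4 - 6x - 1
check: G g = 0
so G g − (-1)·g = -x^6 - x^4 - 6x - 1 = f ✓


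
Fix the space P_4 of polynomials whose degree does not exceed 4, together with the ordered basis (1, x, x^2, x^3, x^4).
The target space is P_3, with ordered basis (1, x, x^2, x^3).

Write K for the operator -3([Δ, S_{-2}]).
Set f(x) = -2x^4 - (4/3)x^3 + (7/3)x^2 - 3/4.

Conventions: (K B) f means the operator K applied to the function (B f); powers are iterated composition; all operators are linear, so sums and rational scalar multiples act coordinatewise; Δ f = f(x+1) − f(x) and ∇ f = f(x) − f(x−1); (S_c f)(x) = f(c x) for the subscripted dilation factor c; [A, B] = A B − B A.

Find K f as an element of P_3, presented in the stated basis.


S_{-2} f = -32x^4 + (32/3)x^3 + (28/3)x^2 - 3/4
Δ S_{-2} f = -128x^3 - 160x^2 - (232/3)x - 12
Δ f = -8x^3 - 16x^2 - (22/3)x - 1
S_{-2} Δ f = 64x^3 - 64x^2 + (44/3)x - 1
[Δ, S_{-2}] f = -192x^3 - 96x^2 - 92x - 11
(-3([Δ, S_{-2}])) f = 576x^3 + 288x^2 + 276x + 33

the image equals g(x) = 576x^3 + 288x^2 + 276x + 33


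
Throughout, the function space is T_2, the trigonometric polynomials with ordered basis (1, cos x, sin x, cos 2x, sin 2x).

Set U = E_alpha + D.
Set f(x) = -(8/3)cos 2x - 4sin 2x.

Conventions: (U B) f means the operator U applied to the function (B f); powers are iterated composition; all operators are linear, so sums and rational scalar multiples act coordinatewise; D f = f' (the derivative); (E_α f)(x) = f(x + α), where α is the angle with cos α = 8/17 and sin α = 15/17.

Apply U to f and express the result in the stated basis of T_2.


E_alpha f = -(1592/867)cos 2x + (1284/289)sin 2x
D f = -8cos 2x + (16/3)sin 2x
(E_alpha + D) f = -(8528/867)cos 2x + (8476/867)sin 2x

the result is g(x) = -(8528/867)cos 2x + (8476/867)sin 2x
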